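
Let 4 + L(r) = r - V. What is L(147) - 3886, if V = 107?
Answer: -3850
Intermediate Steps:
L(r) = -111 + r (L(r) = -4 + (r - 1*107) = -4 + (r - 107) = -4 + (-107 + r) = -111 + r)
L(147) - 3886 = (-111 + 147) - 3886 = 36 - 3886 = -3850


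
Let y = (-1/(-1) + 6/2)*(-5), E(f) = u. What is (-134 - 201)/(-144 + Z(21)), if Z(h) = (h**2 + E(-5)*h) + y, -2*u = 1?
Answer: -670/533 ≈ -1.2570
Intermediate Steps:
u = -1/2 (u = -1/2*1 = -1/2 ≈ -0.50000)
E(f) = -1/2
y = -20 (y = (-1*(-1) + 6*(1/2))*(-5) = (1 + 3)*(-5) = 4*(-5) = -20)
Z(h) = -20 + h**2 - h/2 (Z(h) = (h**2 - h/2) - 20 = -20 + h**2 - h/2)
(-134 - 201)/(-144 + Z(21)) = (-134 - 201)/(-144 + (-20 + 21**2 - 1/2*21)) = -335/(-144 + (-20 + 441 - 21/2)) = -335/(-144 + 821/2) = -335/533/2 = -335*2/533 = -670/533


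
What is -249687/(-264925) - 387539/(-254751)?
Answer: 166276782512/67489908675 ≈ 2.4637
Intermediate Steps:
-249687/(-264925) - 387539/(-254751) = -249687*(-1/264925) - 387539*(-1/254751) = 249687/264925 + 387539/254751 = 166276782512/67489908675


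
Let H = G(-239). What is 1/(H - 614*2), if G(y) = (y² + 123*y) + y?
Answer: 1/26257 ≈ 3.8085e-5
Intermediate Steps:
G(y) = y² + 124*y
H = 27485 (H = -239*(124 - 239) = -239*(-115) = 27485)
1/(H - 614*2) = 1/(27485 - 614*2) = 1/(27485 - 1228) = 1/26257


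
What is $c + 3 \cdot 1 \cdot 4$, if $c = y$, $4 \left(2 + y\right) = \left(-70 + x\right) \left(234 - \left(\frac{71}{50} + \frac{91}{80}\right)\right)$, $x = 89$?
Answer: $\frac{1774963}{1600} \approx 1109.4$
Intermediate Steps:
$y = \frac{1755763}{1600}$ ($y = -2 + \frac{\left(-70 + 89\right) \left(234 - \left(\frac{71}{50} + \frac{91}{80}\right)\right)}{4} = -2 + \frac{19 \left(234 - \frac{1023}{400}\right)}{4} = -2 + \frac{19 \cdot \frac{92577}{400}}{4} = -2 + \frac{1}{4} \cdot \frac{1758963}{400} = -2 + \frac{1758963}{1600} = \frac{1755763}{1600} \approx 1097.4$)
$c = \frac{1755763}{1600} \approx 1097.4$
$c + 3 \cdot 1 \cdot 4 = \frac{1755763}{1600} + 3 \cdot 1 \cdot 4 = \frac{1755763}{1600} + 3 \cdot 4 = \frac{1755763}{1600} + 12 = \frac{1774963}{1600}$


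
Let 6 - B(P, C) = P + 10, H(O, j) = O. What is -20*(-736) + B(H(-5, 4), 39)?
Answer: 14721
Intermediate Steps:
B(P, C) = -4 - P (B(P, C) = 6 - (P + 10) = 6 - (10 + P) = 6 + (-10 - P) = -4 - P)
-20*(-736) + B(H(-5, 4), 39) = -20*(-736) + (-4 - 1*(-5)) = 14720 + (-4 + 5) = 14720 + 1 = 14721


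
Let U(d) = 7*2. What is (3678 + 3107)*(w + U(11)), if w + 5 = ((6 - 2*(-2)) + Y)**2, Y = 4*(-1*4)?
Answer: 305325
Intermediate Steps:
Y = -16 (Y = 4*(-4) = -16)
U(d) = 14
w = 31 (w = -5 + ((6 - 2*(-2)) - 16)**2 = -5 + ((6 + 4) - 16)**2 = -5 + (10 - 16)**2 = -5 + (-6)**2 = -5 + 36 = 31)
(3678 + 3107)*(w + U(11)) = (3678 + 3107)*(31 + 14) = 6785*45 = 305325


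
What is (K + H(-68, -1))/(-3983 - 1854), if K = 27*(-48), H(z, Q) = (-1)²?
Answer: 1295/5837 ≈ 0.22186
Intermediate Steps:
H(z, Q) = 1
K = -1296
(K + H(-68, -1))/(-3983 - 1854) = (-1296 + 1)/(-3983 - 1854) = -1295/(-5837) = -1295*(-1/5837) = 1295/5837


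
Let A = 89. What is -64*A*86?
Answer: -489856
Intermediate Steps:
-64*A*86 = -64*89*86 = -5696*86 = -489856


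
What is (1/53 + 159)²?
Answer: 71031184/2809 ≈ 25287.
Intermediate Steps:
(1/53 + 159)² = (8428/53)² = 71031184/2809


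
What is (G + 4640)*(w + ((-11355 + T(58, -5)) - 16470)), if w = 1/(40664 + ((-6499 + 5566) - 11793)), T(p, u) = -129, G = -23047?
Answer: 14375477710357/27938 ≈ 5.1455e+8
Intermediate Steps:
w = 1/27938 (w = 1/(40664 + (-933 - 11793)) = 1/(40664 - 12726) = 1/27938 ≈ 3.5794e-5)
(G + 4640)*(w + ((-11355 + T(58, -5)) - 16470)) = (-23047 + 4640)*(1/27938 + ((-11355 - 129) - 16470)) = -18407*(1/27938 + (-11484 - 16470)) = -18407*(1/27938 - 27954) = -18407*(-780978851/27938) = 14375477710357/27938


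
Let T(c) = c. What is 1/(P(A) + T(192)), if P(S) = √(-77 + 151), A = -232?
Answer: 96/18395 - √74/36790 ≈ 0.0049850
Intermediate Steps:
P(S) = √74
1/(P(A) + T(192)) = 1/(√74 + 192) = 1/(192 + √74)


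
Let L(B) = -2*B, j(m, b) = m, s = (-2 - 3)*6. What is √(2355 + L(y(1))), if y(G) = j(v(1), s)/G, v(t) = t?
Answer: √2353 ≈ 48.508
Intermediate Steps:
s = -30 (s = -5*6 = -30)
y(G) = 1/G
√(2355 + L(y(1))) = √(2355 - 2/1) = √(2355 - 2*1) = √(2355 - 2) = √2353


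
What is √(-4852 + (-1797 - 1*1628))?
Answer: I*√8277 ≈ 90.978*I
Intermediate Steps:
√(-4852 + (-1797 - 1*1628)) = √(-4852 + (-1797 - 1628)) = √(-4852 - 3425) = √(-8277) = I*√8277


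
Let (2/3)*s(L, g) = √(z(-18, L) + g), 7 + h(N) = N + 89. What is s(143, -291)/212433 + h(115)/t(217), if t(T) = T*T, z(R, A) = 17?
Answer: 197/47089 + I*√274/141622 ≈ 0.0041836 + 0.00011688*I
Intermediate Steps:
h(N) = 82 + N (h(N) = -7 + (N + 89) = -7 + (89 + N) = 82 + N)
t(T) = T²
s(L, g) = 3*√(17 + g)/2
s(143, -291)/212433 + h(115)/t(217) = (3*√(17 - 291)/2)/212433 + (82 + 115)/(217²) = (3*√(-274)/2)*(1/212433) + 197/47089 = (3*(I*√274)/2)*(1/212433) + 197*(1/47089) = (3*I*√274/2)*(1/212433) + 197/47089 = I*√274/141622 + 197/47089 = 197/47089 + I*√274/141622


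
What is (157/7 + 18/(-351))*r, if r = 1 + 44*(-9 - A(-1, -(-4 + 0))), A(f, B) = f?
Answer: -54981/7 ≈ -7854.4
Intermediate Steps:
r = -351 (r = 1 + 44*(-9 - 1*(-1)) = 1 + 44*(-9 + 1) = 1 + 44*(-8) = 1 - 352 = -351)
(157/7 + 18/(-351))*r = (157/7 + 18/(-351))*(-351) = (157*(⅐) + 18*(-1/351))*(-351) = (157/7 - 2/39)*(-351) = (6109/273)*(-351) = -54981/7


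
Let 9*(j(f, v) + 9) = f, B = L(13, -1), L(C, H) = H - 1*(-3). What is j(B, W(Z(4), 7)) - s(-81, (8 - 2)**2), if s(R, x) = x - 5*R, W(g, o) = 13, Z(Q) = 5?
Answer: -4048/9 ≈ -449.78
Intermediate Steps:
L(C, H) = 3 + H (L(C, H) = H + 3 = 3 + H)
B = 2 (B = 3 - 1 = 2)
j(f, v) = -9 + f/9
j(B, W(Z(4), 7)) - s(-81, (8 - 2)**2) = (-9 + (1/9)*2) - ((8 - 2)**2 - 5*(-81)) = (-9 + 2/9) - (6**2 + 405) = -79/9 - (36 + 405) = -79/9 - 1*441 = -79/9 - 441 = -4048/9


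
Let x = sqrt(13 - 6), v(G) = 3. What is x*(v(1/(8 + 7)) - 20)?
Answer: -17*sqrt(7) ≈ -44.978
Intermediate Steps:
x = sqrt(7) ≈ 2.6458
x*(v(1/(8 + 7)) - 20) = sqrt(7)*(3 - 20) = sqrt(7)*(-17) = -17*sqrt(7)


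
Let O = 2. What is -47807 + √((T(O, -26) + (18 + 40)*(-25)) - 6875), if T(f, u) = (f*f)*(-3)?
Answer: -47807 + I*√8337 ≈ -47807.0 + 91.307*I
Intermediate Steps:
T(f, u) = -3*f² (T(f, u) = f²*(-3) = -3*f²)
-47807 + √((T(O, -26) + (18 + 40)*(-25)) - 6875) = -47807 + √((-3*2² + (18 + 40)*(-25)) - 6875) = -47807 + √((-3*4 + 58*(-25)) - 6875) = -47807 + √((-12 - 1450) - 6875) = -47807 + √(-1462 - 6875) = -47807 + √(-8337) = -47807 + I*√8337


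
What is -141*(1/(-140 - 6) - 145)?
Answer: 2985111/146 ≈ 20446.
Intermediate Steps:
-141*(1/(-140 - 6) - 145) = -141*(1/(-146) - 145) = -141*(-1/146 - 145) = -141*(-21171/146) = 2985111/146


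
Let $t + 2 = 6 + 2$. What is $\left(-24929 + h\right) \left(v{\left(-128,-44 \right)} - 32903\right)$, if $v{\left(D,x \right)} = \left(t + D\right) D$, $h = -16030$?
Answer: $708058233$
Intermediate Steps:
$t = 6$ ($t = -2 + \left(6 + 2\right) = -2 + 8 = 6$)
$v{\left(D,x \right)} = D \left(6 + D\right)$ ($v{\left(D,x \right)} = \left(6 + D\right) D = D \left(6 + D\right)$)
$\left(-24929 + h\right) \left(v{\left(-128,-44 \right)} - 32903\right) = \left(-24929 - 16030\right) \left(- 128 \left(6 - 128\right) - 32903\right) = - 40959 \left(\left(-128\right) \left(-122\right) - 32903\right) = - 40959 \left(15616 - 32903\right) = \left(-40959\right) \left(-17287\right) = 708058233$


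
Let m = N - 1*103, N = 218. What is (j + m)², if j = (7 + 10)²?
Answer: 163216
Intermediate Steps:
j = 289 (j = 17² = 289)
m = 115 (m = 218 - 1*103 = 218 - 103 = 115)
(j + m)² = (289 + 115)² = 404² = 163216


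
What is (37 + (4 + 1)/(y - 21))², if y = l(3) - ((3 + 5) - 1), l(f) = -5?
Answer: 1478656/1089 ≈ 1357.8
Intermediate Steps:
y = -12 (y = -5 - ((3 + 5) - 1) = -5 - (8 - 1) = -5 - 1*7 = -5 - 7 = -12)
(37 + (4 + 1)/(y - 21))² = (37 + (4 + 1)/(-12 - 21))² = (37 + 5/(-33))² = (37 + 5*(-1/33))² = (37 - 5/33)² = (1216/33)² = 1478656/1089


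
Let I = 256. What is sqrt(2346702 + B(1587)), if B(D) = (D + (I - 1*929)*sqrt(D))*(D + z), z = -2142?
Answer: sqrt(1465917 + 8590845*sqrt(3)) ≈ 4043.0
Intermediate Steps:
B(D) = (-2142 + D)*(D - 673*sqrt(D)) (B(D) = (D + (256 - 1*929)*sqrt(D))*(D - 2142) = (D + (256 - 929)*sqrt(D))*(-2142 + D) = (D - 673*sqrt(D))*(-2142 + D) = (-2142 + D)*(D - 673*sqrt(D)))
sqrt(2346702 + B(1587)) = sqrt(2346702 + (1587**2 - 2142*1587 - 24565173*sqrt(3) + 1441566*sqrt(1587))) = sqrt(2346702 + (2518569 - 3399354 - 24565173*sqrt(3) + 1441566*(23*sqrt(3)))) = sqrt(2346702 + (2518569 - 3399354 - 24565173*sqrt(3) + 33156018*sqrt(3))) = sqrt(2346702 + (-880785 + 8590845*sqrt(3))) = sqrt(1465917 + 8590845*sqrt(3))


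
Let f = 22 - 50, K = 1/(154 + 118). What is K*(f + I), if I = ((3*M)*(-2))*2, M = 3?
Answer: -4/17 ≈ -0.23529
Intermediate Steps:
K = 1/272 ≈ 0.0036765
I = -36 (I = ((3*3)*(-2))*2 = (9*(-2))*2 = -18*2 = -36)
f = -28
K*(f + I) = (-28 - 36)/272 = (1/272)*(-64) = -4/17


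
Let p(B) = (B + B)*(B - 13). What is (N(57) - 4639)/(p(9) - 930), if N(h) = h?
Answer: 2291/501 ≈ 4.5729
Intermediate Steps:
p(B) = 2*B*(-13 + B) (p(B) = (2*B)*(-13 + B) = 2*B*(-13 + B))
(N(57) - 4639)/(p(9) - 930) = (57 - 4639)/(2*9*(-13 + 9) - 930) = -4582/(2*9*(-4) - 930) = -4582/(-72 - 930) = -4582/(-1002) = -4582*(-1/1002) = 2291/501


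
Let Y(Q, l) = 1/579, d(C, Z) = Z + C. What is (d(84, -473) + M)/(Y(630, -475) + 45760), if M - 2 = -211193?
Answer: -122504820/26495041 ≈ -4.6237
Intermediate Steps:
M = -211191 (M = 2 - 211193 = -211191)
d(C, Z) = C + Z
Y(Q, l) = 1/579
(d(84, -473) + M)/(Y(630, -475) + 45760) = ((84 - 473) - 211191)/(1/579 + 45760) = (-389 - 211191)/(26495041/579) = -211580*579/26495041 = -122504820/26495041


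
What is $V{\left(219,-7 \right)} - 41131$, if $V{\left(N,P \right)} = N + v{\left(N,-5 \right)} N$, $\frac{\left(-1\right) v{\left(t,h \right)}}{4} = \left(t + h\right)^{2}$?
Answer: $-40158208$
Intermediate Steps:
$v{\left(t,h \right)} = - 4 \left(h + t\right)^{2}$ ($v{\left(t,h \right)} = - 4 \left(t + h\right)^{2} = - 4 \left(h + t\right)^{2}$)
$V{\left(N,P \right)} = N - 4 N \left(-5 + N\right)^{2}$ ($V{\left(N,P \right)} = N + - 4 \left(-5 + N\right)^{2} N = N - 4 N \left(-5 + N\right)^{2}$)
$V{\left(219,-7 \right)} - 41131 = \left(219 - 876 \left(-5 + 219\right)^{2}\right) - 41131 = \left(219 - 876 \cdot 214^{2}\right) - 41131 = \left(219 - 876 \cdot 45796\right) - 41131 = \left(219 - 40117296\right) - 41131 = -40117077 - 41131 = -40158208$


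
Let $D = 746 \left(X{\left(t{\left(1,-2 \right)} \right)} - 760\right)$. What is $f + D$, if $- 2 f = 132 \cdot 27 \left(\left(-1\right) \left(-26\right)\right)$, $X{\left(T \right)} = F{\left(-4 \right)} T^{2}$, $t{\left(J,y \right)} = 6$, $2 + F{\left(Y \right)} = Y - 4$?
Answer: $-881852$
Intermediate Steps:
$F{\left(Y \right)} = -6 + Y$ ($F{\left(Y \right)} = -2 + \left(Y - 4\right) = -2 + \left(-4 + Y\right) = -6 + Y$)
$X{\left(T \right)} = - 10 T^{2}$ ($X{\left(T \right)} = \left(-6 - 4\right) T^{2} = - 10 T^{2}$)
$f = -46332$ ($f = - \frac{132 \cdot 27 \left(\left(-1\right) \left(-26\right)\right)}{2} = - \frac{3564 \cdot 26}{2} = \left(- \frac{1}{2}\right) 92664 = -46332$)
$D = -835520$ ($D = 746 \left(- 10 \cdot 6^{2} - 760\right) = 746 \left(\left(-10\right) 36 - 760\right) = 746 \left(-360 - 760\right) = 746 \left(-1120\right) = -835520$)
$f + D = -46332 - 835520 = -881852$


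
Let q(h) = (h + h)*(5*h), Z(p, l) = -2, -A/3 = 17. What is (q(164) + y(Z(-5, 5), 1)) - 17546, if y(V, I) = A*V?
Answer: 251516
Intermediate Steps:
A = -51 (A = -3*17 = -51)
y(V, I) = -51*V
q(h) = 10*h² (q(h) = (2*h)*(5*h) = 10*h²)
(q(164) + y(Z(-5, 5), 1)) - 17546 = (10*164² - 51*(-2)) - 17546 = (10*26896 + 102) - 17546 = (268960 + 102) - 17546 = 269062 - 17546 = 251516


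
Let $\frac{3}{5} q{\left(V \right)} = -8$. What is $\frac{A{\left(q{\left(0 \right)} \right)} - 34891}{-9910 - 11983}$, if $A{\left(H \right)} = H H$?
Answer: $\frac{312419}{197037} \approx 1.5856$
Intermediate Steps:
$q{\left(V \right)} = - \frac{40}{3}$ ($q{\left(V \right)} = \frac{5}{3} \left(-8\right) = - \frac{40}{3}$)
$A{\left(H \right)} = H^{2}$
$\frac{A{\left(q{\left(0 \right)} \right)} - 34891}{-9910 - 11983} = \frac{\left(- \frac{40}{3}\right)^{2} - 34891}{-9910 - 11983} = \frac{\frac{1600}{9} - 34891}{-21893} = \left(- \frac{312419}{9}\right) \left(- \frac{1}{21893}\right) = \frac{312419}{197037}$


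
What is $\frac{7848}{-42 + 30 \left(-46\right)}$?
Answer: $- \frac{436}{79} \approx -5.519$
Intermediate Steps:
$\frac{7848}{-42 + 30 \left(-46\right)} = \frac{7848}{-42 - 1380} = \frac{7848}{-1422} = 7848 \left(- \frac{1}{1422}\right) = - \frac{436}{79}$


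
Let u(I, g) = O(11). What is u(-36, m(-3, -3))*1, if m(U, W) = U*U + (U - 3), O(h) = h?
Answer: 11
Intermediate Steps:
m(U, W) = -3 + U + U² (m(U, W) = U² + (-3 + U) = -3 + U + U²)
u(I, g) = 11
u(-36, m(-3, -3))*1 = 11*1 = 11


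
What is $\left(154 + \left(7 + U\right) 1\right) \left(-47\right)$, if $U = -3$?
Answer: $-7426$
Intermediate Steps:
$\left(154 + \left(7 + U\right) 1\right) \left(-47\right) = \left(154 + \left(7 - 3\right) 1\right) \left(-47\right) = \left(154 + 4 \cdot 1\right) \left(-47\right) = \left(154 + 4\right) \left(-47\right) = 158 \left(-47\right) = -7426$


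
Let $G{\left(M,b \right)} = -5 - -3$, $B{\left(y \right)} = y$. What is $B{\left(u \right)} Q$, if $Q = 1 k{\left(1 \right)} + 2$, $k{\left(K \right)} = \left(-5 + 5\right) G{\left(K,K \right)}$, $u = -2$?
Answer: $-4$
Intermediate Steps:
$G{\left(M,b \right)} = -2$ ($G{\left(M,b \right)} = -5 + 3 = -2$)
$k{\left(K \right)} = 0$ ($k{\left(K \right)} = \left(-5 + 5\right) \left(-2\right) = 0 \left(-2\right) = 0$)
$Q = 2$ ($Q = 1 \cdot 0 + 2 = 0 + 2 = 2$)
$B{\left(u \right)} Q = \left(-2\right) 2 = -4$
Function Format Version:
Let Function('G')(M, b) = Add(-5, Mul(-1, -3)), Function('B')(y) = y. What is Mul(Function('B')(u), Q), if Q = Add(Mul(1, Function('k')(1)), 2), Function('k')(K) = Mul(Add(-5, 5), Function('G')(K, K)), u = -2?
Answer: -4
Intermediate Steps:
Function('G')(M, b) = -2 (Function('G')(M, b) = Add(-5, 3) = -2)
Function('k')(K) = 0 (Function('k')(K) = Mul(Add(-5, 5), -2) = Mul(0, -2) = 0)
Q = 2 (Q = Add(Mul(1, 0), 2) = Add(0, 2) = 2)
Mul(Function('B')(u), Q) = Mul(-2, 2) = -4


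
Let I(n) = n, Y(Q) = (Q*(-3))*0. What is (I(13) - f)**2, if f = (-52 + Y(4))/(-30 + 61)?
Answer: 207025/961 ≈ 215.43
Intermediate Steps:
Y(Q) = 0 (Y(Q) = -3*Q*0 = 0)
f = -52/31 (f = (-52 + 0)/(-30 + 61) = -52/31 ≈ -1.6774)
(I(13) - f)**2 = (13 - 1*(-52/31))**2 = (13 + 52/31)**2 = (455/31)**2 = 207025/961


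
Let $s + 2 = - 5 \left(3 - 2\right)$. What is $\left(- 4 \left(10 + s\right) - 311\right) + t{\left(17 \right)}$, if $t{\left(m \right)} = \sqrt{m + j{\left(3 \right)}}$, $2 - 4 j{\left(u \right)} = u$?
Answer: $-323 + \frac{\sqrt{67}}{2} \approx -318.91$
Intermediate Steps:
$j{\left(u \right)} = \frac{1}{2} - \frac{u}{4}$
$s = -7$ ($s = -2 - 5 \left(3 - 2\right) = -2 - 5 = -7$)
$t{\left(m \right)} = \sqrt{- \frac{1}{4} + m}$ ($t{\left(m \right)} = \sqrt{m + \left(\frac{1}{2} - \frac{3}{4}\right)} = \sqrt{m - \frac{1}{4}} = \sqrt{- \frac{1}{4} + m}$)
$\left(- 4 \left(10 + s\right) - 311\right) + t{\left(17 \right)} = \left(- 4 \left(10 - 7\right) - 311\right) + \frac{\sqrt{-1 + 4 \cdot 17}}{2} = \left(\left(-4\right) 3 - 311\right) + \frac{\sqrt{-1 + 68}}{2} = \left(-12 - 311\right) + \frac{\sqrt{67}}{2} = -323 + \frac{\sqrt{67}}{2}$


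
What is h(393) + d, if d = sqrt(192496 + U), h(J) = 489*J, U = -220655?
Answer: 192177 + I*sqrt(28159) ≈ 1.9218e+5 + 167.81*I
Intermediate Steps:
d = I*sqrt(28159) (d = sqrt(192496 - 220655) = sqrt(-28159) = I*sqrt(28159) ≈ 167.81*I)
h(393) + d = 489*393 + I*sqrt(28159) = 192177 + I*sqrt(28159)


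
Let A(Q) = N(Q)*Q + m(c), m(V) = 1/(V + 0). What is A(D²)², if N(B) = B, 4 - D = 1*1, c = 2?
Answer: 26569/4 ≈ 6642.3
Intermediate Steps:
D = 3 (D = 4 - 1 = 3)
m(V) = 1/V
A(Q) = ½ + Q² (A(Q) = Q*Q + 1/2 = Q² + ½ = ½ + Q²)
A(D²)² = (½ + (3²)²)² = (½ + 9²)² = (½ + 81)² = (163/2)² = 26569/4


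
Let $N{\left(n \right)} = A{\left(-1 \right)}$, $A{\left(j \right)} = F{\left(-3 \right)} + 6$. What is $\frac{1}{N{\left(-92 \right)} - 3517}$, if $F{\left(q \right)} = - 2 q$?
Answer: $- \frac{1}{3505} \approx -0.00028531$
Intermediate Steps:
$A{\left(j \right)} = 12$ ($A{\left(j \right)} = \left(-2\right) \left(-3\right) + 6 = 6 + 6 = 12$)
$N{\left(n \right)} = 12$
$\frac{1}{N{\left(-92 \right)} - 3517} = \frac{1}{12 - 3517} = \frac{1}{-3505} = - \frac{1}{3505}$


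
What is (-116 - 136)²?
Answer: 63504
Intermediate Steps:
(-116 - 136)² = (-252)² = 63504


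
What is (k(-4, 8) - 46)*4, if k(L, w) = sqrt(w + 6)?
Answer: -184 + 4*sqrt(14) ≈ -169.03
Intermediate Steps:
k(L, w) = sqrt(6 + w)
(k(-4, 8) - 46)*4 = (sqrt(6 + 8) - 46)*4 = (sqrt(14) - 46)*4 = (-46 + sqrt(14))*4 = -184 + 4*sqrt(14)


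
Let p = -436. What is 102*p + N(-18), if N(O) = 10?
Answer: -44462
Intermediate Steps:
102*p + N(-18) = 102*(-436) + 10 = -44472 + 10 = -44462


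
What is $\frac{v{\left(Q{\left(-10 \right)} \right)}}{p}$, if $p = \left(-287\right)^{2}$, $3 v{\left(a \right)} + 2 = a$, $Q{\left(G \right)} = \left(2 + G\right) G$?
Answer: $\frac{26}{82369} \approx 0.00031565$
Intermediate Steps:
$Q{\left(G \right)} = G \left(2 + G\right)$
$v{\left(a \right)} = - \frac{2}{3} + \frac{a}{3}$
$p = 82369$
$\frac{v{\left(Q{\left(-10 \right)} \right)}}{p} = \frac{- \frac{2}{3} + \frac{\left(-10\right) \left(2 - 10\right)}{3}}{82369} = \left(- \frac{2}{3} + \frac{\left(-10\right) \left(-8\right)}{3}\right) \frac{1}{82369} = \left(- \frac{2}{3} + \frac{1}{3} \cdot 80\right) \frac{1}{82369} = \left(- \frac{2}{3} + \frac{80}{3}\right) \frac{1}{82369} = 26 \cdot \frac{1}{82369} = \frac{26}{82369}$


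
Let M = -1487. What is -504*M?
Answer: 749448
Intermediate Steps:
-504*M = -504*(-1487) = 749448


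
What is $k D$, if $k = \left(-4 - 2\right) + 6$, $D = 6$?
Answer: $0$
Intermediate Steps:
$k = 0$ ($k = -6 + 6 = 0$)
$k D = 0 \cdot 6 = 0$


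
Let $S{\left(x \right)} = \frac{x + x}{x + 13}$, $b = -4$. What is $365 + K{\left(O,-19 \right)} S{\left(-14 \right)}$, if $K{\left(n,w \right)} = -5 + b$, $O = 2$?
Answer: $113$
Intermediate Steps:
$S{\left(x \right)} = \frac{2 x}{13 + x}$
$K{\left(n,w \right)} = -9$ ($K{\left(n,w \right)} = -5 - 4 = -9$)
$365 + K{\left(O,-19 \right)} S{\left(-14 \right)} = 365 - 9 \cdot 2 \left(-14\right) \frac{1}{13 - 14} = 365 - 9 \cdot 2 \left(-14\right) \frac{1}{-1} = 365 - 9 \cdot 2 \left(-14\right) \left(-1\right) = 365 - 252 = 113$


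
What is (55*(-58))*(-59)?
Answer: 188210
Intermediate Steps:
(55*(-58))*(-59) = -3190*(-59) = 188210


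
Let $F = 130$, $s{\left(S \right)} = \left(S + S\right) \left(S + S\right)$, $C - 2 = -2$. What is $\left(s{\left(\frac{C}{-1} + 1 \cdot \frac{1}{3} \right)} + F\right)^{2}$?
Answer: $\frac{1378276}{81} \approx 17016.0$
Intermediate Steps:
$C = 0$ ($C = 2 - 2 = 0$)
$s{\left(S \right)} = 4 S^{2}$ ($s{\left(S \right)} = 2 S 2 S = 4 S^{2}$)
$\left(s{\left(\frac{C}{-1} + 1 \cdot \frac{1}{3} \right)} + F\right)^{2} = \left(4 \left(\frac{0}{-1} + 1 \cdot \frac{1}{3}\right)^{2} + 130\right)^{2} = \left(4 \left(0 \left(-1\right) + 1 \cdot \frac{1}{3}\right)^{2} + 130\right)^{2} = \left(4 \left(0 + \frac{1}{3}\right)^{2} + 130\right)^{2} = \left(\frac{4}{9} + 130\right)^{2} = \left(\frac{1174}{9}\right)^{2} = \frac{1378276}{81}$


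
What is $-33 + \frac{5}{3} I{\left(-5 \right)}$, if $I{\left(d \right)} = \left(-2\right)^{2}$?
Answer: $- \frac{79}{3} \approx -26.333$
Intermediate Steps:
$I{\left(d \right)} = 4$
$-33 + \frac{5}{3} I{\left(-5 \right)} = -33 + \frac{5}{3} \cdot 4 = -33 + \frac{20}{3} = - \frac{79}{3}$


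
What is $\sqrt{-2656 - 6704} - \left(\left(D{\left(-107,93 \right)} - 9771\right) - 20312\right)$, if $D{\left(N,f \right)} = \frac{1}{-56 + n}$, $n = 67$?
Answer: $\frac{330912}{11} + 12 i \sqrt{65} \approx 30083.0 + 96.747 i$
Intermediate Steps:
$D{\left(N,f \right)} = \frac{1}{11}$ ($D{\left(N,f \right)} = \frac{1}{-56 + 67} = \frac{1}{11}$)
$\sqrt{-2656 - 6704} - \left(\left(D{\left(-107,93 \right)} - 9771\right) - 20312\right) = \sqrt{-2656 - 6704} - \left(\left(\frac{1}{11} - 9771\right) - 20312\right) = \sqrt{-9360} - \left(- \frac{107480}{11} - 20312\right) = 12 i \sqrt{65} - - \frac{330912}{11} = 12 i \sqrt{65} + \frac{330912}{11} = \frac{330912}{11} + 12 i \sqrt{65}$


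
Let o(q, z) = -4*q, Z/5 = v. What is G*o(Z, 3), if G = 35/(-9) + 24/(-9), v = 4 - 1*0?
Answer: 4720/9 ≈ 524.44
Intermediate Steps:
v = 4 (v = 4 + 0 = 4)
Z = 20 (Z = 5*4 = 20)
G = -59/9 (G = 35*(-⅑) + 24*(-⅑) = -35/9 - 8/3 = -59/9 ≈ -6.5556)
G*o(Z, 3) = -(-236)*20/9 = -59/9*(-80) = 4720/9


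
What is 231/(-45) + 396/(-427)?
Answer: -38819/6405 ≈ -6.0607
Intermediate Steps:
231/(-45) + 396/(-427) = 231*(-1/45) + 396*(-1/427) = -77/15 - 396/427 = -38819/6405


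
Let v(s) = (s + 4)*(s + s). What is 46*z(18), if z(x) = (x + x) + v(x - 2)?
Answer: 31096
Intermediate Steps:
v(s) = 2*s*(4 + s) (v(s) = (4 + s)*(2*s) = 2*s*(4 + s))
z(x) = 2*x + 2*(-2 + x)*(2 + x) (z(x) = (x + x) + 2*(x - 2)*(4 + (x - 2)) = 2*x + 2*(-2 + x)*(4 + (-2 + x)) = 2*x + 2*(-2 + x)*(2 + x))
46*z(18) = 46*(-8 + 2*18 + 2*18²) = 46*(-8 + 36 + 2*324) = 46*(-8 + 36 + 648) = 46*676 = 31096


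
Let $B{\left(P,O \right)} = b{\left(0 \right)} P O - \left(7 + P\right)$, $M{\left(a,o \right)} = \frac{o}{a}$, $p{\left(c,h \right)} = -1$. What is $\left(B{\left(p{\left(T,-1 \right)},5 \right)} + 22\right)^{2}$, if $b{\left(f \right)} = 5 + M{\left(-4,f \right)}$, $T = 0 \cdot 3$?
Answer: $81$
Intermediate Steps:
$T = 0$
$b{\left(f \right)} = 5 - \frac{f}{4}$ ($b{\left(f \right)} = 5 + \frac{f}{-4} = 5 + f \left(- \frac{1}{4}\right) = 5 - \frac{f}{4}$)
$B{\left(P,O \right)} = -7 - P + 5 O P$ ($B{\left(P,O \right)} = \left(5 - 0\right) P O - \left(7 + P\right) = \left(5 + 0\right) P O - \left(7 + P\right) = 5 P O - \left(7 + P\right) = 5 O P - \left(7 + P\right) = -7 - P + 5 O P$)
$\left(B{\left(p{\left(T,-1 \right)},5 \right)} + 22\right)^{2} = \left(\left(-7 - -1 + 5 \cdot 5 \left(-1\right)\right) + 22\right)^{2} = \left(\left(-7 + 1 - 25\right) + 22\right)^{2} = \left(-31 + 22\right)^{2} = \left(-9\right)^{2} = 81$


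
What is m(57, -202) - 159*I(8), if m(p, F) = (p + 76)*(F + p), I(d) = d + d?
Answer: -21829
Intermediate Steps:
I(d) = 2*d
m(p, F) = (76 + p)*(F + p)
m(57, -202) - 159*I(8) = (57² + 76*(-202) + 76*57 - 202*57) - 318*8 = (3249 - 15352 + 4332 - 11514) - 159*16 = -19285 - 2544 = -21829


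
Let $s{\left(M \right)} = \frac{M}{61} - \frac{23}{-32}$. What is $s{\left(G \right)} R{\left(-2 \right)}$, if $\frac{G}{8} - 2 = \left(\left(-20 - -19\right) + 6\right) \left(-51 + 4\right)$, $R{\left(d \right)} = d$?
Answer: $\frac{58245}{976} \approx 59.677$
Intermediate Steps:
$G = -1864$ ($G = 16 + 8 \left(\left(-20 - -19\right) + 6\right) \left(-51 + 4\right) = 16 + 8 \left(\left(-20 + 19\right) + 6\right) \left(-47\right) = 16 + 8 \left(-1 + 6\right) \left(-47\right) = 16 + 8 \cdot 5 \left(-47\right) = 16 + 8 \left(-235\right) = 16 - 1880 = -1864$)
$s{\left(M \right)} = \frac{23}{32} + \frac{M}{61}$ ($s{\left(M \right)} = M \frac{1}{61} - - \frac{23}{32} = \frac{M}{61} + \frac{23}{32} = \frac{23}{32} + \frac{M}{61}$)
$s{\left(G \right)} R{\left(-2 \right)} = \left(\frac{23}{32} + \frac{1}{61} \left(-1864\right)\right) \left(-2\right) = \left(\frac{23}{32} - \frac{1864}{61}\right) \left(-2\right) = \left(- \frac{58245}{1952}\right) \left(-2\right) = \frac{58245}{976}$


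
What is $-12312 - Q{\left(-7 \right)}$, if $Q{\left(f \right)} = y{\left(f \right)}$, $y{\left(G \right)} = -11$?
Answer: $-12301$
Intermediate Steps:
$Q{\left(f \right)} = -11$
$-12312 - Q{\left(-7 \right)} = -12312 - -11 = -12312 + 11 = -12301$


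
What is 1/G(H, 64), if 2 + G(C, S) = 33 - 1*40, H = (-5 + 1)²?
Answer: -⅑ ≈ -0.11111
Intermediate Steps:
H = 16 (H = (-4)² = 16)
G(C, S) = -9 (G(C, S) = -2 + (33 - 1*40) = -2 + (33 - 40) = -2 - 7 = -9)
1/G(H, 64) = 1/(-9) = -⅑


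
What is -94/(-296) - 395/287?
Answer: -44971/42476 ≈ -1.0587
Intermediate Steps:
-94/(-296) - 395/287 = -94*(-1/296) - 395*1/287 = 47/148 - 395/287 = -44971/42476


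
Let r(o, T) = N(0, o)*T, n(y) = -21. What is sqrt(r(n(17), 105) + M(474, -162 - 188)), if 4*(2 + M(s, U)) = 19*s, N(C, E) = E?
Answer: sqrt(178)/2 ≈ 6.6708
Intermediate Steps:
M(s, U) = -2 + 19*s/4 (M(s, U) = -2 + (19*s)/4 = -2 + 19*s/4)
r(o, T) = T*o (r(o, T) = o*T = T*o)
sqrt(r(n(17), 105) + M(474, -162 - 188)) = sqrt(105*(-21) + (-2 + (19/4)*474)) = sqrt(-2205 + (-2 + 4503/2)) = sqrt(-2205 + 4499/2) = sqrt(89/2) = sqrt(178)/2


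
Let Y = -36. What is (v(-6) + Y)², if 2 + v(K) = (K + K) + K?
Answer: 3136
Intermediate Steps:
v(K) = -2 + 3*K (v(K) = -2 + ((K + K) + K) = -2 + (2*K + K) = -2 + 3*K)
(v(-6) + Y)² = ((-2 + 3*(-6)) - 36)² = ((-2 - 18) - 36)² = (-20 - 36)² = (-56)² = 3136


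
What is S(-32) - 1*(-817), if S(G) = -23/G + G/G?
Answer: 26199/32 ≈ 818.72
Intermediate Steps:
S(G) = 1 - 23/G (S(G) = -23/G + 1 = 1 - 23/G)
S(-32) - 1*(-817) = (-23 - 32)/(-32) - 1*(-817) = -1/32*(-55) + 817 = 55/32 + 817 = 26199/32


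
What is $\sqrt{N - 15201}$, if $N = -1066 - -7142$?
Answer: $5 i \sqrt{365} \approx 95.525 i$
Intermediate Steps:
$N = 6076$ ($N = -1066 + 7142 = 6076$)
$\sqrt{N - 15201} = \sqrt{6076 - 15201} = \sqrt{-9125} = 5 i \sqrt{365}$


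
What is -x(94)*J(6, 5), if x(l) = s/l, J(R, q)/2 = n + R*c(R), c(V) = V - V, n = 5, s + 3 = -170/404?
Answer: 3455/9494 ≈ 0.36391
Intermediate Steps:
s = -691/202 (s = -3 - 170/404 = -3 - 170*1/404 = -3 - 85/202 = -691/202 ≈ -3.4208)
c(V) = 0
J(R, q) = 10 (J(R, q) = 2*(5 + R*0) = 2*(5 + 0) = 2*5 = 10)
x(l) = -691/(202*l)
-x(94)*J(6, 5) = -(-691/202/94)*10 = -(-691/202*1/94)*10 = -(-691)*10/18988 = -1*(-3455/9494) = 3455/9494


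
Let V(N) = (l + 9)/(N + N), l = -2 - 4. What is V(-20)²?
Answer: 9/1600 ≈ 0.0056250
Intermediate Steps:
l = -6
V(N) = 3/(2*N) (V(N) = (-6 + 9)/(N + N) = 3/((2*N)) = 3*(1/(2*N)) = 3/(2*N))
V(-20)² = ((3/2)/(-20))² = ((3/2)*(-1/20))² = (-3/40)² = 9/1600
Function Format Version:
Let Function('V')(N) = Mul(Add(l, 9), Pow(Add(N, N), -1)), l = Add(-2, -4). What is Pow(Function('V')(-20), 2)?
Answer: Rational(9, 1600) ≈ 0.0056250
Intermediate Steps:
l = -6
Function('V')(N) = Mul(Rational(3, 2), Pow(N, -1)) (Function('V')(N) = Mul(Add(-6, 9), Pow(Add(N, N), -1)) = Mul(3, Pow(Mul(2, N), -1)) = Mul(3, Mul(Rational(1, 2), Pow(N, -1))) = Mul(Rational(3, 2), Pow(N, -1)))
Pow(Function('V')(-20), 2) = Pow(Mul(Rational(3, 2), Pow(-20, -1)), 2) = Pow(Mul(Rational(3, 2), Rational(-1, 20)), 2) = Pow(Rational(-3, 40), 2) = Rational(9, 1600)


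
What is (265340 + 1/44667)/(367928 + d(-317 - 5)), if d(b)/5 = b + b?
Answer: 11851941781/16290412236 ≈ 0.72754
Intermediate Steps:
d(b) = 10*b (d(b) = 5*(b + b) = 5*(2*b) = 10*b)
(265340 + 1/44667)/(367928 + d(-317 - 5)) = (265340 + 1/44667)/(367928 + 10*(-317 - 5)) = (265340 + 1/44667)/(367928 + 10*(-322)) = 11851941781/(44667*(367928 - 3220)) = (11851941781/44667)/364708 = (11851941781/44667)*(1/364708) = 11851941781/16290412236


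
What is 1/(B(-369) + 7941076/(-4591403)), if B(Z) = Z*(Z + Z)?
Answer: 4591403/1250332106690 ≈ 3.6721e-6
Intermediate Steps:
B(Z) = 2*Z² (B(Z) = Z*(2*Z) = 2*Z²)
1/(B(-369) + 7941076/(-4591403)) = 1/(2*(-369)² + 7941076/(-4591403)) = 1/(2*136161 + 7941076*(-1/4591403)) = 1/(272322 - 7941076/4591403) = 1/(1250332106690/4591403) = 4591403/1250332106690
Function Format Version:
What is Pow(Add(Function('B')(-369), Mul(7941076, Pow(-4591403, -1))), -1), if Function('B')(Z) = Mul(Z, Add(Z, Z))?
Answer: Rational(4591403, 1250332106690) ≈ 3.6721e-6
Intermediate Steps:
Function('B')(Z) = Mul(2, Pow(Z, 2)) (Function('B')(Z) = Mul(Z, Mul(2, Z)) = Mul(2, Pow(Z, 2)))
Pow(Add(Function('B')(-369), Mul(7941076, Pow(-4591403, -1))), -1) = Pow(Add(Mul(2, Pow(-369, 2)), Mul(7941076, Pow(-4591403, -1))), -1) = Pow(Add(Mul(2, 136161), Mul(7941076, Rational(-1, 4591403))), -1) = Pow(Add(272322, Rational(-7941076, 4591403)), -1) = Pow(Rational(1250332106690, 4591403), -1) = Rational(4591403, 1250332106690)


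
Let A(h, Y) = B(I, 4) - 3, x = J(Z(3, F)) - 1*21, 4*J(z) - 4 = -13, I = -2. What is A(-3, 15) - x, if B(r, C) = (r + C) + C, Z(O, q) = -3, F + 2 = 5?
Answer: 105/4 ≈ 26.250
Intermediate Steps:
F = 3 (F = -2 + 5 = 3)
J(z) = -9/4 (J(z) = 1 + (¼)*(-13) = 1 - 13/4 = -9/4)
B(r, C) = r + 2*C (B(r, C) = (C + r) + C = r + 2*C)
x = -93/4 (x = -9/4 - 1*21 = -9/4 - 21 = -93/4 ≈ -23.250)
A(h, Y) = 3 (A(h, Y) = (-2 + 2*4) - 3 = (-2 + 8) - 3 = 6 - 3 = 3)
A(-3, 15) - x = 3 - 1*(-93/4) = 3 + 93/4 = 105/4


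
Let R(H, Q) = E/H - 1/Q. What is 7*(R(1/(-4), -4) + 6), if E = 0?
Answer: 175/4 ≈ 43.750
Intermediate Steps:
R(H, Q) = -1/Q (R(H, Q) = 0/H - 1/Q = 0 - 1/Q = -1/Q)
7*(R(1/(-4), -4) + 6) = 7*(-1/(-4) + 6) = 7*(-1*(-¼) + 6) = 7*(¼ + 6) = 7*(25/4) = 175/4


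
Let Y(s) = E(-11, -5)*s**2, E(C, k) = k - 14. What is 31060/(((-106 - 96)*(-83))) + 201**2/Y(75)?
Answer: 146787463/99548125 ≈ 1.4745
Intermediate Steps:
E(C, k) = -14 + k
Y(s) = -19*s**2 (Y(s) = (-14 - 5)*s**2 = -19*s**2)
31060/(((-106 - 96)*(-83))) + 201**2/Y(75) = 31060/(((-106 - 96)*(-83))) + 201**2/((-19*75**2)) = 31060/((-202*(-83))) + 40401/((-19*5625)) = 31060/16766 + 40401/(-106875) = 31060*(1/16766) + 40401*(-1/106875) = 15530/8383 - 4489/11875 = 146787463/99548125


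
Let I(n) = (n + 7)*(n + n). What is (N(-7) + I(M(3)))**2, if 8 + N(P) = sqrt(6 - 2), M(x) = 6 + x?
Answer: 79524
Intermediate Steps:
I(n) = 2*n*(7 + n) (I(n) = (7 + n)*(2*n) = 2*n*(7 + n))
N(P) = -6 (N(P) = -8 + sqrt(6 - 2) = -8 + sqrt(4) = -8 + 2 = -6)
(N(-7) + I(M(3)))**2 = (-6 + 2*(6 + 3)*(7 + (6 + 3)))**2 = (-6 + 2*9*(7 + 9))**2 = (-6 + 2*9*16)**2 = (-6 + 288)**2 = 282**2 = 79524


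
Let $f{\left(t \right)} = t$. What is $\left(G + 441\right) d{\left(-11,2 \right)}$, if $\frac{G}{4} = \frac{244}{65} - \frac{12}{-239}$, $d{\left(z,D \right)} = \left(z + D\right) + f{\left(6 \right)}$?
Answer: $- \frac{21261957}{15535} \approx -1368.6$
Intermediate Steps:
$d{\left(z,D \right)} = 6 + D + z$ ($d{\left(z,D \right)} = \left(z + D\right) + 6 = \left(D + z\right) + 6 = 6 + D + z$)
$G = \frac{236384}{15535}$ ($G = 4 \left(\frac{244}{65} - \frac{12}{-239}\right) = 4 \left(244 \cdot \frac{1}{65} - - \frac{12}{239}\right) = 4 \left(\frac{244}{65} + \frac{12}{239}\right) = 4 \cdot \frac{59096}{15535} = \frac{236384}{15535} \approx 15.216$)
$\left(G + 441\right) d{\left(-11,2 \right)} = \left(\frac{236384}{15535} + 441\right) \left(6 + 2 - 11\right) = \frac{7087319}{15535} \left(-3\right) = - \frac{21261957}{15535}$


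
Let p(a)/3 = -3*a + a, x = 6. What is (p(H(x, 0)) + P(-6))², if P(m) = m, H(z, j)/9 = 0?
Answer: 36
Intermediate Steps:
H(z, j) = 0 (H(z, j) = 9*0 = 0)
p(a) = -6*a (p(a) = 3*(-3*a + a) = 3*(-2*a) = -6*a)
(p(H(x, 0)) + P(-6))² = (-6*0 - 6)² = (0 - 6)² = (-6)² = 36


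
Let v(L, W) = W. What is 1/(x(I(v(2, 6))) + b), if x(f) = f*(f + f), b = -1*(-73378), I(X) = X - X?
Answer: 1/73378 ≈ 1.3628e-5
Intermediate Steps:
I(X) = 0
b = 73378
x(f) = 2*f² (x(f) = f*(2*f) = 2*f²)
1/(x(I(v(2, 6))) + b) = 1/(2*0² + 73378) = 1/(2*0 + 73378) = 1/(0 + 73378) = 1/73378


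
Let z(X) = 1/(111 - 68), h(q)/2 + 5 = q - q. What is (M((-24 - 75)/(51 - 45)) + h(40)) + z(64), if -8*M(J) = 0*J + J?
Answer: -5445/688 ≈ -7.9142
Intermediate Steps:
M(J) = -J/8 (M(J) = -(0*J + J)/8 = -(0 + J)/8 = -J/8)
h(q) = -10 (h(q) = -10 + 2*(q - q) = -10 + 2*0 = -10 + 0 = -10)
z(X) = 1/43
(M((-24 - 75)/(51 - 45)) + h(40)) + z(64) = (-(-24 - 75)/(8*(51 - 45)) - 10) + 1/43 = (-(-99)/(8*6) - 10) + 1/43 = (-1/8*(-33/2) - 10) + 1/43 = (33/16 - 10) + 1/43 = -127/16 + 1/43 = -5445/688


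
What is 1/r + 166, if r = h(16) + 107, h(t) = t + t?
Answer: 23075/139 ≈ 166.01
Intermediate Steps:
h(t) = 2*t
r = 139 (r = 2*16 + 107 = 32 + 107 = 139)
1/r + 166 = 1/139 + 166 = 23075/139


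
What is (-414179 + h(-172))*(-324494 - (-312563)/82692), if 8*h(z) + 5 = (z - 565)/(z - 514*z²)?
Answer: 1351975279634296253296615/10059546630528 ≈ 1.3440e+11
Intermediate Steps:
h(z) = -5/8 + (-565 + z)/(8*(z - 514*z²)) (h(z) = -5/8 + ((z - 565)/(z - 514*z²))/8 = -5/8 + ((-565 + z)/(z - 514*z²))/8 = -5/8 + (-565 + z)/(8*(z - 514*z²)))
(-414179 + h(-172))*(-324494 - (-312563)/82692) = (-414179 + (⅛)*(565 - 2570*(-172)² + 4*(-172))/(-172*(-1 + 514*(-172))))*(-324494 - (-312563)/82692) = (-414179 + (⅛)*(-1/172)*(565 - 2570*29584 - 688)/(-1 - 88408))*(-324494 - (-312563)/82692) = (-414179 + (⅛)*(-1/172)*(565 - 76030880 - 688)/(-88409))*(-324494 - 1*(-312563/82692)) = (-414179 + (⅛)*(-1/172)*(-1/88409)*(-76031003))*(-324494 + 312563/82692) = (-414179 - 76031003/121650784)*(-26832745285/82692) = -50385276097339/121650784*(-26832745285/82692) = 1351975279634296253296615/10059546630528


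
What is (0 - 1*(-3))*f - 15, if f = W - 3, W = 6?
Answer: -6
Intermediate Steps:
f = 3 (f = 6 - 3 = 3)
(0 - 1*(-3))*f - 15 = (0 - 1*(-3))*3 - 15 = (0 + 3)*3 - 15 = 3*3 - 15 = 9 - 15 = -6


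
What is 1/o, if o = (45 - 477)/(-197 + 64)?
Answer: 133/432 ≈ 0.30787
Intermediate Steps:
o = 432/133 (o = -432/(-133) = -432*(-1/133) = 432/133 ≈ 3.2481)
1/o = 1/(432/133) = 133/432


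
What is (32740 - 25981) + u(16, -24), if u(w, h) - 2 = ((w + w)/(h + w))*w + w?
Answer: 6713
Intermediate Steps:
u(w, h) = 2 + w + 2*w²/(h + w) (u(w, h) = 2 + (((w + w)/(h + w))*w + w) = 2 + (((2*w)/(h + w))*w + w) = 2 + ((2*w/(h + w))*w + w) = 2 + (2*w²/(h + w) + w) = 2 + (w + 2*w²/(h + w)) = 2 + w + 2*w²/(h + w))
(32740 - 25981) + u(16, -24) = (32740 - 25981) + (2*(-24) + 2*16 + 3*16² - 24*16)/(-24 + 16) = 6759 + (-48 + 32 + 3*256 - 384)/(-8) = 6759 - (-48 + 32 + 768 - 384)/8 = 6759 - ⅛*368 = 6759 - 46 = 6713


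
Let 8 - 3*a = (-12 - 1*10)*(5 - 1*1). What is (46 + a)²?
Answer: 6084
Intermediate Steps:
a = 32 (a = 8/3 - (-12 - 1*10)*(5 - 1*1)/3 = 8/3 - (-12 - 10)*(5 - 1)/3 = 8/3 - (-22)*4/3 = 8/3 - ⅓*(-88) = 8/3 + 88/3 = 32)
(46 + a)² = (46 + 32)² = 78² = 6084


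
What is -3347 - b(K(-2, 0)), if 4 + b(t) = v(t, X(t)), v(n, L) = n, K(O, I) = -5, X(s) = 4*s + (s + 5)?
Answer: -3338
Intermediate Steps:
X(s) = 5 + 5*s (X(s) = 4*s + (5 + s) = 5 + 5*s)
b(t) = -4 + t
-3347 - b(K(-2, 0)) = -3347 - (-4 - 5) = -3347 - 1*(-9) = -3347 + 9 = -3338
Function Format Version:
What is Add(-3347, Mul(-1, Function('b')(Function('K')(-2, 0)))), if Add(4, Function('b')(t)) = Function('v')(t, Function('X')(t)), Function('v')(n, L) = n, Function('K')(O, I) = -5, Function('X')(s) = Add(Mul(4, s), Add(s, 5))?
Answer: -3338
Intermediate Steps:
Function('X')(s) = Add(5, Mul(5, s)) (Function('X')(s) = Add(Mul(4, s), Add(5, s)) = Add(5, Mul(5, s)))
Function('b')(t) = Add(-4, t)
Add(-3347, Mul(-1, Function('b')(Function('K')(-2, 0)))) = Add(-3347, Mul(-1, Add(-4, -5))) = Add(-3347, Mul(-1, -9)) = Add(-3347, 9) = -3338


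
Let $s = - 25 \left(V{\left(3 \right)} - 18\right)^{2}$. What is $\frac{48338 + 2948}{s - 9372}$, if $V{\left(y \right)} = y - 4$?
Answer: $- \frac{51286}{18397} \approx -2.7877$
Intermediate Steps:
$V{\left(y \right)} = -4 + y$
$s = -9025$ ($s = - 25 \left(\left(-4 + 3\right) - 18\right)^{2} = - 25 \left(-1 - 18\right)^{2} = - 25 \left(-19\right)^{2} = \left(-25\right) 361 = -9025$)
$\frac{48338 + 2948}{s - 9372} = \frac{48338 + 2948}{-9025 - 9372} = \frac{51286}{-18397} = 51286 \left(- \frac{1}{18397}\right) = - \frac{51286}{18397}$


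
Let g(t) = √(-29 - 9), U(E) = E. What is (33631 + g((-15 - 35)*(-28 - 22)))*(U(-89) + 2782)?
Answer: 90568283 + 2693*I*√38 ≈ 9.0568e+7 + 16601.0*I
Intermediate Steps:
g(t) = I*√38 (g(t) = √(-38) = I*√38)
(33631 + g((-15 - 35)*(-28 - 22)))*(U(-89) + 2782) = (33631 + I*√38)*(-89 + 2782) = (33631 + I*√38)*2693 = 90568283 + 2693*I*√38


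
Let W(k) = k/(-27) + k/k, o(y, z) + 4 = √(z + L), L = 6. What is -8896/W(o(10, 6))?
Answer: -7445952/949 - 480384*√3/949 ≈ -8722.9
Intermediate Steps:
o(y, z) = -4 + √(6 + z) (o(y, z) = -4 + √(z + 6) = -4 + √(6 + z))
W(k) = 1 - k/27 (W(k) = k*(-1/27) + 1 = -k/27 + 1 = 1 - k/27)
-8896/W(o(10, 6)) = -8896/(1 - (-4 + √(6 + 6))/27) = -8896/(1 - (-4 + √12)/27) = -8896/(1 - (-4 + 2*√3)/27) = -8896/(1 + (4/27 - 2*√3/27)) = -8896/(31/27 - 2*√3/27)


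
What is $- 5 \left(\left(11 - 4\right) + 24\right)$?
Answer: $-155$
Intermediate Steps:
$- 5 \left(\left(11 - 4\right) + 24\right) = - 5 \left(7 + 24\right) = \left(-5\right) 31 = -155$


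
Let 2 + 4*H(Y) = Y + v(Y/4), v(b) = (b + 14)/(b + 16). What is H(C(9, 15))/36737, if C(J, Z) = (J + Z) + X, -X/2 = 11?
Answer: 29/4849284 ≈ 5.9803e-6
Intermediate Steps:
X = -22 (X = -2*11 = -22)
C(J, Z) = -22 + J + Z (C(J, Z) = (J + Z) - 22 = -22 + J + Z)
v(b) = (14 + b)/(16 + b)
H(Y) = -½ + Y/4 + (14 + Y/4)/(4*(16 + Y/4)) (H(Y) = -½ + (Y + (14 + Y/4)/(16 + Y/4))/4 = -½ + (Y/4 + (14 + Y/4)/(4*(16 + Y/4))) = -½ + Y/4 + (14 + Y/4)/(4*(16 + Y/4)))
H(C(9, 15))/36737 = ((-72 + (-22 + 9 + 15)² + 63*(-22 + 9 + 15))/(4*(64 + (-22 + 9 + 15))))/36737 = ((-72 + 2² + 63*2)/(4*(64 + 2)))*(1/36737) = ((¼)*(-72 + 4 + 126)/66)*(1/36737) = ((¼)*(1/66)*58)*(1/36737) = (29/132)*(1/36737) = 29/4849284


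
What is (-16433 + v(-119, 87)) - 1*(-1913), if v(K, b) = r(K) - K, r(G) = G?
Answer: -14520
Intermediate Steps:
v(K, b) = 0 (v(K, b) = K - K = 0)
(-16433 + v(-119, 87)) - 1*(-1913) = (-16433 + 0) - 1*(-1913) = -16433 + 1913 = -14520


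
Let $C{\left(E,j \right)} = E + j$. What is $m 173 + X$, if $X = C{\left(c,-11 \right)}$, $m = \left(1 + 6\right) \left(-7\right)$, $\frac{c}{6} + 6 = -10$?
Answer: $-8584$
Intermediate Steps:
$c = -96$ ($c = -36 + 6 \left(-10\right) = -36 - 60 = -96$)
$m = -49$ ($m = 7 \left(-7\right) = -49$)
$X = -107$ ($X = -96 - 11 = -107$)
$m 173 + X = \left(-49\right) 173 - 107 = -8477 - 107 = -8584$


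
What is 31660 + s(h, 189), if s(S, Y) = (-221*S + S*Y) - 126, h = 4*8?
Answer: 30510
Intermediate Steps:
h = 32
s(S, Y) = -126 - 221*S + S*Y
31660 + s(h, 189) = 31660 + (-126 - 221*32 + 32*189) = 31660 + (-126 - 7072 + 6048) = 31660 - 1150 = 30510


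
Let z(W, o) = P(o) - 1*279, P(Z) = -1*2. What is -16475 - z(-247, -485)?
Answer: -16194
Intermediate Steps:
P(Z) = -2
z(W, o) = -281 (z(W, o) = -2 - 1*279 = -2 - 279 = -281)
-16475 - z(-247, -485) = -16475 - 1*(-281) = -16475 + 281 = -16194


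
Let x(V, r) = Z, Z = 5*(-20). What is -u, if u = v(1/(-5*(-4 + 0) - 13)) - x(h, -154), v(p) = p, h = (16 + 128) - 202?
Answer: -701/7 ≈ -100.14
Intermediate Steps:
h = -58 (h = 144 - 202 = -58)
Z = -100
x(V, r) = -100
u = 701/7 (u = 1/(-5*(-4 + 0) - 13) - 1*(-100) = 1/(-5*(-4) - 13) + 100 = 1/(20 - 13) + 100 = 1/7 + 100 = 701/7 ≈ 100.14)
-u = -1*701/7 = -701/7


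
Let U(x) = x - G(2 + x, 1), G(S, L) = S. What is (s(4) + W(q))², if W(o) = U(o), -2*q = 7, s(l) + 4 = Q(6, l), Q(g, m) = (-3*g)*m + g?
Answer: 5184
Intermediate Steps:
Q(g, m) = g - 3*g*m (Q(g, m) = -3*g*m + g = g - 3*g*m)
s(l) = 2 - 18*l (s(l) = -4 + 6*(1 - 3*l) = -4 + (6 - 18*l) = 2 - 18*l)
q = -7/2 (q = -½*7 = -7/2 ≈ -3.5000)
U(x) = -2 (U(x) = x - (2 + x) = x + (-2 - x) = -2)
W(o) = -2
(s(4) + W(q))² = ((2 - 18*4) - 2)² = ((2 - 72) - 2)² = (-70 - 2)² = (-72)² = 5184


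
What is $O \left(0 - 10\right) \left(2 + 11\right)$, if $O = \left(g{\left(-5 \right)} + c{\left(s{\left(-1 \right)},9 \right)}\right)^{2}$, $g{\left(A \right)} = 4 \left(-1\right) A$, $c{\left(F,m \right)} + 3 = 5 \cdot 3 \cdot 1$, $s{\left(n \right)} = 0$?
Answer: $-133120$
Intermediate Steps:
$c{\left(F,m \right)} = 12$ ($c{\left(F,m \right)} = -3 + 5 \cdot 3 \cdot 1 = -3 + 15 \cdot 1 = -3 + 15 = 12$)
$g{\left(A \right)} = - 4 A$
$O = 1024$ ($O = \left(\left(-4\right) \left(-5\right) + 12\right)^{2} = \left(20 + 12\right)^{2} = 32^{2} = 1024$)
$O \left(0 - 10\right) \left(2 + 11\right) = 1024 \left(0 - 10\right) \left(2 + 11\right) = 1024 \left(\left(-10\right) 13\right) = 1024 \left(-130\right) = -133120$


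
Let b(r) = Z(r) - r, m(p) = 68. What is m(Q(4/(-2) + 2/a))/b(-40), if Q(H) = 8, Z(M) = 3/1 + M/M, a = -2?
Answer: 17/11 ≈ 1.5455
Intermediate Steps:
Z(M) = 4 (Z(M) = 3*1 + 1 = 3 + 1 = 4)
b(r) = 4 - r
m(Q(4/(-2) + 2/a))/b(-40) = 68/(4 - 1*(-40)) = 68/(4 + 40) = 68/44 = 68*(1/44) = 17/11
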